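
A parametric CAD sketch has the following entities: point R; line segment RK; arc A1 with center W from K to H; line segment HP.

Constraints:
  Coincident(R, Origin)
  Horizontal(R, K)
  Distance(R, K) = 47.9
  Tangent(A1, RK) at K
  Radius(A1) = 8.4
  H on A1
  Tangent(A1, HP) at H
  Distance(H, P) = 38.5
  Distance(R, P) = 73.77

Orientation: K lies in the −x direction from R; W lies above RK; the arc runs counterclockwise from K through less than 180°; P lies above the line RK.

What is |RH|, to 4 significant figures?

42.10

R is at the origin; R and K share the same y with |RK| = 47.9 and K on the −x side, so K = (-47.90, 0.000). Since A1 is tangent to RK there, WK ⟂ RK, so W = K + (0, 8.4) = (-47.90, 8.400). Since WH ⟂ HP (tangency), |WP| = √(8.4² + 38.5²) = 39.41 regardless of where H sits on A1. So P lies on both circle(R, 73.77) and circle(W, 39.41); the above-RK intersection is P = (-57.09, 46.72). H is the foot of the tangent from P: H = (-40.34, 12.06).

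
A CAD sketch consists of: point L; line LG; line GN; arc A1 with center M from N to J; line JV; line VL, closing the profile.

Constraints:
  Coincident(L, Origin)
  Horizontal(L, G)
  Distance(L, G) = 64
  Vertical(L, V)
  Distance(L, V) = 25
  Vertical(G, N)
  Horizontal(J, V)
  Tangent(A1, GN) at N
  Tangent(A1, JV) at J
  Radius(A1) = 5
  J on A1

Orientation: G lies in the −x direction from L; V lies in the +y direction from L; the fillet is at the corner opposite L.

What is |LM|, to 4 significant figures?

62.30

L is at the origin; L and G share the same y with |LG| = 64.0 and G on the −x side, so G = (-64.00, 0.000). L and V share the same x with |LV| = 25.0 and V on the +y side, so V = (0.000, 25.00). The virtual corner opposite L is at (-64.00, 25.00). A1 meets GN tangentially, so MN is at right angles to GN and A1 meets JV tangentially, so MJ is at right angles to JV, with radius 5.0, so the center M sits 5.0 in from both sides at M = (-59.00, 20.00). Then |LM| = |M − L| = 62.30.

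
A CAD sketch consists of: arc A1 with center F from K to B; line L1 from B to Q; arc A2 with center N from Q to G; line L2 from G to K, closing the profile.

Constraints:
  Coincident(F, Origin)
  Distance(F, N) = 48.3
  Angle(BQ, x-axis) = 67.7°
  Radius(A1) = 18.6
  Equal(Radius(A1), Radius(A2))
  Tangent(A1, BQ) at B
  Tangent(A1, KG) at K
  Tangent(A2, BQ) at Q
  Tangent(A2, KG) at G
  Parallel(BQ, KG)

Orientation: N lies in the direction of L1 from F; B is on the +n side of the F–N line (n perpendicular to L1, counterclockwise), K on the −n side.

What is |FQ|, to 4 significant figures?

51.76

The slot axis is L1's direction at 67.7°, so u = (cos 67.7°, sin 67.7°) = (0.3795, 0.9252) and n = (−sin 67.7°, cos 67.7°) = (-0.9252, 0.3795). F is at the origin and N lies 48.3 along u from F, so N = 48.3·u = (18.33, 44.69). Tangency of A1 to both parallel lines with radius 18.6 puts B and K at F ± 18.6·n: B = (-17.21, 7.058), K = (17.21, -7.058). Equal radii place Q and G the same way about N: Q = N + 18.6·n = (1.119, 51.75), G = N − 18.6·n = (35.54, 37.63). Then |FQ| = |Q − F| = 51.76.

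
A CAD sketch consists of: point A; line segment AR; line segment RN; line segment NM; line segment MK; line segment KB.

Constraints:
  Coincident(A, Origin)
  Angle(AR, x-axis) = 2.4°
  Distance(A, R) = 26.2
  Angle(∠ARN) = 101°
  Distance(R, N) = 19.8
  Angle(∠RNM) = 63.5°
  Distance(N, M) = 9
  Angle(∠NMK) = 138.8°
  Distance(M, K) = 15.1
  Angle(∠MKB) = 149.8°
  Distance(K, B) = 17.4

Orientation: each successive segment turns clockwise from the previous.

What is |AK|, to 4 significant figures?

13.74

A is at the origin; AR runs at 2.4° with length 26.2, so R = (26.18, 1.097). ∠ARN = 101.0° gives RN at -76.60° from the x-axis; with |RN| = 19.8, N = (30.77, -18.16). ∠RNM = 63.5° gives NM at 166.9° from the x-axis; with |NM| = 9.0, M = (22.00, -16.12). ∠NMK = 138.8° gives MK at 125.7° from the x-axis; with |MK| = 15.1, K = (13.19, -3.861). Then |AK| = |K − A| = 13.74.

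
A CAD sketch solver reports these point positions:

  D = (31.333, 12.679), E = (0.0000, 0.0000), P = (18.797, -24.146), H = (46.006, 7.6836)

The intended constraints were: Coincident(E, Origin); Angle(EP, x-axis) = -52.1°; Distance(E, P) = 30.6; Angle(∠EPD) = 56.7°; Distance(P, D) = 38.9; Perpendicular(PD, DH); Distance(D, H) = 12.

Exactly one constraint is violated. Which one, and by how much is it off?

Distance(D, H) = 12 — off by 3.50.

E = (0.00, 0.00) ✓; EP at -52.10° ✓; |EP| = 30.60 ✓; ∠EPD = 56.70° ✓; |PD| = 38.90 ✓; ∠(PD, DH) = 90.00° ✓; |DH| = 15.50 ✗.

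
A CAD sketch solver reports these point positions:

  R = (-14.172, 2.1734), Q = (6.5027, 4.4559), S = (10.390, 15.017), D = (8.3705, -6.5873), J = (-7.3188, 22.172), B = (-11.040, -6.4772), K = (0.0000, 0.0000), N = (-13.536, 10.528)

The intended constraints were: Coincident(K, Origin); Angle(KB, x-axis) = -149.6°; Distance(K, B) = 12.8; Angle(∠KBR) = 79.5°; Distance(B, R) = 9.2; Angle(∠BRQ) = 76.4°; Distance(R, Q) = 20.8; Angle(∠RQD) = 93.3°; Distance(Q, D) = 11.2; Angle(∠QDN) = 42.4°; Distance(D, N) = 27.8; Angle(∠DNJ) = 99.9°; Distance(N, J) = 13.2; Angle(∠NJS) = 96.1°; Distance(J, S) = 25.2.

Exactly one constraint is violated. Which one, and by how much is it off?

Distance(J, S) = 25.2 — off by 6.10.

K = (0.00, 0.00) ✓; KB at -149.6° ✓; |KB| = 12.80 ✓; ∠KBR = 79.50° ✓; |BR| = 9.200 ✓; ∠BRQ = 76.40° ✓; |RQ| = 20.80 ✓; ∠RQD = 93.30° ✓; |QD| = 11.20 ✓; ∠QDN = 42.40° ✓; |DN| = 27.80 ✓; ∠DNJ = 99.90° ✓; |NJ| = 13.20 ✓; ∠NJS = 96.10° ✓; |JS| = 19.10 ✗.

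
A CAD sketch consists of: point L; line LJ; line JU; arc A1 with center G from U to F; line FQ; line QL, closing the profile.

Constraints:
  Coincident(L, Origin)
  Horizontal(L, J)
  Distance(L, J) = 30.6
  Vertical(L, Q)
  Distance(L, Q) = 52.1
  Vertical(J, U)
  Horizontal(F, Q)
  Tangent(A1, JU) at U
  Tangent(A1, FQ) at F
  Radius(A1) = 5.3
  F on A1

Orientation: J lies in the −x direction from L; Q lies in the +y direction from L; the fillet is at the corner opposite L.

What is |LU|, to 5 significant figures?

55.916

L is at the origin; LJ is horizontal with |LJ| = 30.6 and J on the −x side, so J = (-30.600, 0.0000). L and Q share the same x with |LQ| = 52.1 and Q on the +y side, so Q = (0.0000, 52.100). The virtual corner opposite L is at (-30.600, 52.100). Tangency of A1 to JU means the radius GU is perpendicular to JU and A1 meets FQ tangentially, so GF is at right angles to FQ, with radius 5.3, so the center G sits 5.3 in from both sides at G = (-25.300, 46.800). That places the tangent points at U = (-30.600, 46.800) on JU and F = (-25.300, 52.100) on FQ. Then |LU| = |U − L| = 55.916.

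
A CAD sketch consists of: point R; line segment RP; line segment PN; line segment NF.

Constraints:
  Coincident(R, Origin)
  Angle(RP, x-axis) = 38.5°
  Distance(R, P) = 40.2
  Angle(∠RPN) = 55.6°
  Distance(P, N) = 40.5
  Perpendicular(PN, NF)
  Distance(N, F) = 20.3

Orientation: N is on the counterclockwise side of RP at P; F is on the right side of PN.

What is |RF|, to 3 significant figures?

56.4

∠RPN = 55.6°, so PN runs at 38.5° + (180° − 55.6°) = 163° from the x-axis; with |PN| = 40.5, N = P + 40.5·(cos 163°, sin 163°) = (-7.25, 36.9). The perpendicularity gives NF at right angles to PN; with |NF| = 20.3 on the right of PN, F = N + 20.3·(0.294, 0.956) = (-1.28, 56.3). Then |RF| = |F − R| = 56.4.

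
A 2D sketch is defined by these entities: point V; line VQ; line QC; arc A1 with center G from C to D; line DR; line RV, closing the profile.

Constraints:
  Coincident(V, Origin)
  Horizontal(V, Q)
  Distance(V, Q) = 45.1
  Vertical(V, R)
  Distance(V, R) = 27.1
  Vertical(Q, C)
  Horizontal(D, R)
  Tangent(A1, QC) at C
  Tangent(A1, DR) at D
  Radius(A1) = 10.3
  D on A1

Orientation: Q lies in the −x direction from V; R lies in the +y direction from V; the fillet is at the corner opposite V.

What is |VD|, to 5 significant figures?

44.107

The virtual corner opposite V is at (-45.100, 27.100). Tangency of A1 to QC means the radius GC is perpendicular to QC and since A1 is tangent to DR there, GD ⟂ DR, with radius 10.3, so the center G sits 10.3 in from both sides at G = (-34.800, 16.800). That places the tangent points at C = (-45.100, 16.800) on QC and D = (-34.800, 27.100) on DR. Then |VD| = |D − V| = 44.107.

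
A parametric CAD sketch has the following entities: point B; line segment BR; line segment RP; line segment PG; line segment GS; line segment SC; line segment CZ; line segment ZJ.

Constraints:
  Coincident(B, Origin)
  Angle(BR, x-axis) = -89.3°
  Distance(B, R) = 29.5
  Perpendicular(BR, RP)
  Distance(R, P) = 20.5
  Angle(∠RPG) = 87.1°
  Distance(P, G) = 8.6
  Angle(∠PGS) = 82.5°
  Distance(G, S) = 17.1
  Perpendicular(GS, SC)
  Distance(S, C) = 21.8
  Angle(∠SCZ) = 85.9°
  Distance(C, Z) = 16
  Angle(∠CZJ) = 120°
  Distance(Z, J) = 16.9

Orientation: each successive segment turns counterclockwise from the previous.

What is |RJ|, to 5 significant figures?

27.534

B is at the origin; BR runs at -89.3° with length 29.5, so R = (0.36040, -29.498). The perpendicularity gives RP at right angles to BR, so RP runs at 0.70000°; with |RP| = 20.5, P = (20.859, -29.247). ∠RPG = 87.1° gives PG at 93.600° from the x-axis; with |PG| = 8.6, G = (20.319, -20.664). ∠PGS = 82.5° gives GS at -168.90° from the x-axis; with |GS| = 17.1, S = (3.5388, -23.956). GS ⟂ SC, so SC runs at -78.900°; with |SC| = 21.8, C = (7.7357, -45.349). ∠SCZ = 85.9° gives CZ at 15.200° from the x-axis; with |CZ| = 16.0, Z = (23.176, -41.154). ∠CZJ = 120.0° gives ZJ at 75.200° from the x-axis; with |ZJ| = 16.9, J = (27.493, -24.814). Then |RJ| = |J − R| = 27.534.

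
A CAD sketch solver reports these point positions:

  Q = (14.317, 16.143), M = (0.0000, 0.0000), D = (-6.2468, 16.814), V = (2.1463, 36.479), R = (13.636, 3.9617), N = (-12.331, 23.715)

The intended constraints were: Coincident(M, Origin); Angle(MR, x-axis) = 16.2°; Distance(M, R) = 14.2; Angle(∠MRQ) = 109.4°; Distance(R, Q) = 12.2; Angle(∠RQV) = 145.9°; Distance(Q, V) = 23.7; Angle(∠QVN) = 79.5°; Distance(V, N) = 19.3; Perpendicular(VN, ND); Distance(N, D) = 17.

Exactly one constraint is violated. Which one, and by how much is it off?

Distance(N, D) = 17 — off by 7.80.

M = (0.00, 0.00) ✓; MR at 16.20° ✓; |MR| = 14.20 ✓; ∠MRQ = 109.4° ✓; |RQ| = 12.20 ✓; ∠RQV = 145.9° ✓; |QV| = 23.70 ✓; ∠QVN = 79.50° ✓; |VN| = 19.30 ✓; ∠(VN, ND) = 90.00° ✓; |ND| = 9.200 ✗.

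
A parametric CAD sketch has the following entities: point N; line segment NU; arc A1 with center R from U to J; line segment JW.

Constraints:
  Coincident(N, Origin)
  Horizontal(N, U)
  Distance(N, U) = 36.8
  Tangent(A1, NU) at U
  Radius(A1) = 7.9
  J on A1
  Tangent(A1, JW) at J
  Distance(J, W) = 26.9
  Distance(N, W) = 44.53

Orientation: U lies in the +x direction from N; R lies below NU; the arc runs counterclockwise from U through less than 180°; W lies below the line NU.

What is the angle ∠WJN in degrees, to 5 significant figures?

103.12°

N is at the origin; N and U share the same y with |NU| = 36.8 and U on the +x side, so U = (36.800, 0.0000). The tangent condition forces RU to be normal to NU, so R = U + (0, -7.9) = (36.800, -7.9000). Since RJ ⟂ JW (tangency), |RW| = √(7.9² + 26.9²) = 28.036 regardless of where J sits on A1. So W lies on both circle(N, 44.53) and circle(R, 28.036); the below-NU intersection is W = (28.093, -34.550). J is the foot of the tangent from W: J = (28.904, -7.6620).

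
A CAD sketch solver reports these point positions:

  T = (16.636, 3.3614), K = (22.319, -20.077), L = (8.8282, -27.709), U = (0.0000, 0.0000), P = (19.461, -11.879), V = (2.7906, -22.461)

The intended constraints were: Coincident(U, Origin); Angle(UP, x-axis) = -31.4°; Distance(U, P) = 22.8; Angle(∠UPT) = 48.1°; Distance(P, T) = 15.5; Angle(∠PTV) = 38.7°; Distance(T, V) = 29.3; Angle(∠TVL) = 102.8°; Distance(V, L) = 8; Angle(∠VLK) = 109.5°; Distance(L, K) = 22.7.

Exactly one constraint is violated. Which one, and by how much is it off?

Distance(L, K) = 22.7 — off by 7.20.

U = (0.00, 0.00) ✓; UP at -31.40° ✓; |UP| = 22.80 ✓; ∠UPT = 48.10° ✓; |PT| = 15.50 ✓; ∠PTV = 38.70° ✓; |TV| = 29.30 ✓; ∠TVL = 102.8° ✓; |VL| = 8.000 ✓; ∠VLK = 109.5° ✓; |LK| = 15.50 ✗.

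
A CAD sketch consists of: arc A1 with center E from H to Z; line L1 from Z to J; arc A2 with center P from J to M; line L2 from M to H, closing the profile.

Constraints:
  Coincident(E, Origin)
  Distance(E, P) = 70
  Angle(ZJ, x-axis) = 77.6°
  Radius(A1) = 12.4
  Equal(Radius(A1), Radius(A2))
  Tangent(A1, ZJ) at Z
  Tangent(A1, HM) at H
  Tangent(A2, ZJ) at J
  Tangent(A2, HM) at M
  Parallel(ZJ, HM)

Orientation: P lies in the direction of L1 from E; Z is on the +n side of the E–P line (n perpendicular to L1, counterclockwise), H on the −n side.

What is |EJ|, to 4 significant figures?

71.09

The slot axis is L1's direction at 77.6°, so u = (cos 77.6°, sin 77.6°) = (0.2147, 0.9767) and n = (−sin 77.6°, cos 77.6°) = (-0.9767, 0.2147). E is at the origin and P lies 70.0 along u from E, so P = 70.0·u = (15.03, 68.37). Tangency of A1 to both parallel lines with radius 12.4 puts Z and H at E ± 12.4·n: Z = (-12.11, 2.663), H = (12.11, -2.663). Equal radii place J and M the same way about P: J = P + 12.4·n = (2.921, 71.03), M = P − 12.4·n = (27.14, 65.70). Then |EJ| = |J − E| = 71.09.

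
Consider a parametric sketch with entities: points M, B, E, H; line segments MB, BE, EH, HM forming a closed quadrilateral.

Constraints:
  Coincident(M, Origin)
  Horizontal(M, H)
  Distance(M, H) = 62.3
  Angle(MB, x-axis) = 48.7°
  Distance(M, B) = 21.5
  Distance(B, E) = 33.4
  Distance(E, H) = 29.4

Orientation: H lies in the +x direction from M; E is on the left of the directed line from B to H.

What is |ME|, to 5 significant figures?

52.649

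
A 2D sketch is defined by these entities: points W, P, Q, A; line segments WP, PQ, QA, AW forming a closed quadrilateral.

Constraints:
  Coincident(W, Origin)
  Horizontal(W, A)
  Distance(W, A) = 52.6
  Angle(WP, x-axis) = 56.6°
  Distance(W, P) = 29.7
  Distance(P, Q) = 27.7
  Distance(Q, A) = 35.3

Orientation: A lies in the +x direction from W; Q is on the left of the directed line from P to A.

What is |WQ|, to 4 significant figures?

54.35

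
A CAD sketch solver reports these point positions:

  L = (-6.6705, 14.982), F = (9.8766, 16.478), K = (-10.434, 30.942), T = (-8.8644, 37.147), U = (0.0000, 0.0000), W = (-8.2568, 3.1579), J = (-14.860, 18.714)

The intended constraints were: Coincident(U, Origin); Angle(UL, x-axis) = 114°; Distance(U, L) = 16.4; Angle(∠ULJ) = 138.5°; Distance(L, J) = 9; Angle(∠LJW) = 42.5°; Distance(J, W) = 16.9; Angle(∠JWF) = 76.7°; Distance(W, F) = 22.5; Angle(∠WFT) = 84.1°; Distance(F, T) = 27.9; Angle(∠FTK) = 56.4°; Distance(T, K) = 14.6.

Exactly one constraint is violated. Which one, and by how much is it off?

Distance(T, K) = 14.6 — off by 8.20.

U = (0.00, 0.00) ✓; UL at 114.0° ✓; |UL| = 16.40 ✓; ∠ULJ = 138.5° ✓; |LJ| = 9.000 ✓; ∠LJW = 42.50° ✓; |JW| = 16.90 ✓; ∠JWF = 76.70° ✓; |WF| = 22.50 ✓; ∠WFT = 84.10° ✓; |FT| = 27.90 ✓; ∠FTK = 56.39° ✓; |TK| = 6.400 ✗.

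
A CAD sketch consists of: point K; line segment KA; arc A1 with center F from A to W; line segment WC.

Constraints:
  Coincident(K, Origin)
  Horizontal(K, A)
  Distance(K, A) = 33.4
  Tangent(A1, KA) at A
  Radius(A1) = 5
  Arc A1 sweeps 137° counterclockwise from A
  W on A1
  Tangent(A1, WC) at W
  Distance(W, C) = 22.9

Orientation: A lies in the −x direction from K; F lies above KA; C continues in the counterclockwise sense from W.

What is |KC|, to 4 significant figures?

52.67

K is at the origin; KA is horizontal with |KA| = 33.4 and A on the −x side, so A = (-33.40, 0.000). A1 meets KA tangentially, so FA is at right angles to KA, so F = A + (0, 5) = (-33.40, 5.000). On A1, A sits at bearing -90° from F; a 137° counterclockwise sweep puts W at bearing 47°, so W = F + 5.0·(cos 47°, sin 47°) = (-29.99, 8.657). The tangent condition forces FW to be normal to WC, so WC runs along (−sin 47°, cos 47°); with |WC| = 22.9, C = (-46.74, 24.27). Then |KC| = |C − K| = 52.67.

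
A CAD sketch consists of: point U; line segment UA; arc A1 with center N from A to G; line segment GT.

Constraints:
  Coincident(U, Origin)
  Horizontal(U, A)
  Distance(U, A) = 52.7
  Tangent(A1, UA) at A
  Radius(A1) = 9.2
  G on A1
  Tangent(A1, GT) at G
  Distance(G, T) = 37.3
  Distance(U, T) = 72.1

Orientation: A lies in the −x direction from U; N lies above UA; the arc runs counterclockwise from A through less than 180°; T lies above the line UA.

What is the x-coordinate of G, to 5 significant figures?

-43.858

Checks: ∠(NA, AU) = 90.00° ✓; |NG| = 9.200 ✓; ∠(NG, GT) = 90.00° ✓; |GT| = 37.30 ✓; |UT| = 72.10 ✓.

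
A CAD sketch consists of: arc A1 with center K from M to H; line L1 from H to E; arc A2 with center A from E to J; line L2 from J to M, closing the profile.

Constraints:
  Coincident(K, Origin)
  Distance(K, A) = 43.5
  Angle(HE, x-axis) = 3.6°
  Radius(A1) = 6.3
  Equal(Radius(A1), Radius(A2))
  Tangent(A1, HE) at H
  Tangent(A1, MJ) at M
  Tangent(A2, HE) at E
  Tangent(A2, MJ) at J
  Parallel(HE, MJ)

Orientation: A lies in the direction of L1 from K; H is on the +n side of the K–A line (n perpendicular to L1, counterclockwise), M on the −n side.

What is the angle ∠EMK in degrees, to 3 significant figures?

73.8°

Tangency of A1 to both parallel lines with radius 6.3 puts H and M at K ± 6.3·n: H = (-0.396, 6.29), M = (0.396, -6.29). Equal radii place E and J the same way about A: E = A + 6.3·n = (43.0, 9.02), J = A − 6.3·n = (43.8, -3.56). Then cos ∠EMK = ME·MK / (|ME||MK|), giving 73.8°.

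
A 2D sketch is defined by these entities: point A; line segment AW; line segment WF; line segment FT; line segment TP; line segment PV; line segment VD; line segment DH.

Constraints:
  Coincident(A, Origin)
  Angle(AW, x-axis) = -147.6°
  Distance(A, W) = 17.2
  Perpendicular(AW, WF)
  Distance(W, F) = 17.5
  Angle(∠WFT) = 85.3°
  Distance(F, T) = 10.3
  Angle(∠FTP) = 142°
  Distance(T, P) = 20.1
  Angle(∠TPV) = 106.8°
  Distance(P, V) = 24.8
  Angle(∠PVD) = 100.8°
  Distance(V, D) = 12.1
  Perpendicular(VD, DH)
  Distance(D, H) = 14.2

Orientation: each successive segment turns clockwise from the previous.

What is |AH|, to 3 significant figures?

11.2

A is at the origin; AW runs at -147.6° with length 17.2, so W = (-14.5, -9.22). The perpendicularity gives WF at right angles to AW, so WF runs at 122°; with |WF| = 17.5, F = (-23.9, 5.56). ∠WFT = 85.3° gives FT at 27.7° from the x-axis; with |FT| = 10.3, T = (-14.8, 10.3). ∠FTP = 142.0° gives TP at -10.3° from the x-axis; with |TP| = 20.1, P = (5.00, 6.75). ∠TPV = 106.8° gives PV at -83.5° from the x-axis; with |PV| = 24.8, V = (7.80, -17.9). ∠PVD = 100.8° gives VD at -163° from the x-axis; with |VD| = 12.1, D = (-3.75, -21.5). VD is perpendicular to DH, so DH runs at 107°; with |DH| = 14.2, H = (-7.97, -7.93). Then |AH| = |H − A| = 11.2.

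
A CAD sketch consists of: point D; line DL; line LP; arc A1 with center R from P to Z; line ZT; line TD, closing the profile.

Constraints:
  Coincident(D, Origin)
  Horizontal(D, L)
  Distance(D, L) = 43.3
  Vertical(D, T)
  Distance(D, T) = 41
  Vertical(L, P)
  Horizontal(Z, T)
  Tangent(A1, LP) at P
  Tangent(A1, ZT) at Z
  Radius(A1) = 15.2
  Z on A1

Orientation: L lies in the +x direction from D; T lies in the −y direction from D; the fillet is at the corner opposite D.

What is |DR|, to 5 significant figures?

38.148

DT is vertical with |DT| = 41.0 and T on the −y side, so T = (0.0000, -41.000). The virtual corner opposite D is at (43.300, -41.000). The tangent condition forces RP to be normal to LP and A1 meets ZT tangentially, so RZ is at right angles to ZT, with radius 15.2, so the center R sits 15.2 in from both sides at R = (28.100, -25.800). Then |DR| = |R − D| = 38.148.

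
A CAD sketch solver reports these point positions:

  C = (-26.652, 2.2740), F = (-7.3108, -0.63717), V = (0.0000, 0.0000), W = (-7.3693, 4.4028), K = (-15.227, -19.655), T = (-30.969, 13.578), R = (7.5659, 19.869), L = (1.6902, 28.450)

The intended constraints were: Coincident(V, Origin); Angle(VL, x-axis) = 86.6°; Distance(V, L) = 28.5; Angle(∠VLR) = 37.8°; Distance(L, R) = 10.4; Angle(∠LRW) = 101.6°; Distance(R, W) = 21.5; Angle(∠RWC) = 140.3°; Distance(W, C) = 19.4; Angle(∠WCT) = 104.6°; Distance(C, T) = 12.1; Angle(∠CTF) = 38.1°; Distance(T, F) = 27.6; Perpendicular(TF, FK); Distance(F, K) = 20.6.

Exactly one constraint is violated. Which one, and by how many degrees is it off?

Perpendicular(TF, FK) — off by 8.40°.

V = (0.00, 0.00) ✓; VL at 86.60° ✓; |VL| = 28.50 ✓; ∠VLR = 37.80° ✓; |LR| = 10.40 ✓; ∠LRW = 101.6° ✓; |RW| = 21.50 ✓; ∠RWC = 140.3° ✓; |WC| = 19.40 ✓; ∠WCT = 104.6° ✓; |CT| = 12.10 ✓; ∠CTF = 38.10° ✓; |TF| = 27.60 ✓; ∠(TF, FK) = 81.60° ✗; |FK| = 20.60 ✓.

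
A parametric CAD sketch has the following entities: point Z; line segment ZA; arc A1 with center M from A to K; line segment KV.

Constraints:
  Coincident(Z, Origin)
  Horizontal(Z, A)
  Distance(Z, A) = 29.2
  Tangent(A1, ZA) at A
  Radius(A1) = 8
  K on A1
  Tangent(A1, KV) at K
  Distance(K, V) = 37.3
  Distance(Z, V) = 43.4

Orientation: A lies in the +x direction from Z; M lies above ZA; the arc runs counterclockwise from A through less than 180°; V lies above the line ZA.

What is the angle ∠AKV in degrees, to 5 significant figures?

115.18°

Checks: |MK| = 8.000 ✓; ∠(MK, KV) = 90.00° ✓; |KV| = 37.30 ✓; |ZV| = 43.40 ✓.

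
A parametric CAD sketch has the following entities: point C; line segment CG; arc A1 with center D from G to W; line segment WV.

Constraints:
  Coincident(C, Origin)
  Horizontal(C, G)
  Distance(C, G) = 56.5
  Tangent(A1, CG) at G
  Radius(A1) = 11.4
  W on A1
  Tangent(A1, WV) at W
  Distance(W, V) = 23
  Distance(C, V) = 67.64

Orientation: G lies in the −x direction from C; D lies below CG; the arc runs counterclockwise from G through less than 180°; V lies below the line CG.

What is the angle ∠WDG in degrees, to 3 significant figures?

116°

C is at the origin; C and G share the same y with |CG| = 56.5 and G on the −x side, so G = (-56.5, 0.00). Tangency of A1 to CG means the radius DG is perpendicular to CG, so D = G + (0, -11.4) = (-56.5, -11.4). Since DW ⟂ WV (tangency), |DV| = √(11.4² + 23.0²) = 25.7 regardless of where W sits on A1. So V lies on both circle(C, 67.64) and circle(D, 25.7); the below-CG intersection is V = (-56.6, -37.1). W is the foot of the tangent from V: W = (-66.7, -16.4).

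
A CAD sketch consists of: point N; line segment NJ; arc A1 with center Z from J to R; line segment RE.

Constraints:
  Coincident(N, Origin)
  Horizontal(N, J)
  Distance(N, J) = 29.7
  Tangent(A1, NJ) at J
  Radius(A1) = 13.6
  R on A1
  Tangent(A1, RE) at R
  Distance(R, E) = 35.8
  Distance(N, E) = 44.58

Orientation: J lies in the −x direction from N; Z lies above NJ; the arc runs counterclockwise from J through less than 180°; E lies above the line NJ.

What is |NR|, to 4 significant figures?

19.30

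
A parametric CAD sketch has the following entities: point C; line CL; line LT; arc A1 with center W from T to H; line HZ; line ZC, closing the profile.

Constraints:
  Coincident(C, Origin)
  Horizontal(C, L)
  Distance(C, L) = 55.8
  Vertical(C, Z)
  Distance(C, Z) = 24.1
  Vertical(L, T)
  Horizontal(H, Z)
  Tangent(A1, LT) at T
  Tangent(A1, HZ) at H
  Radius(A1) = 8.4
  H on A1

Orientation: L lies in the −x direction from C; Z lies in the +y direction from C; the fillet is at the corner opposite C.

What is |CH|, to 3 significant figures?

53.2

C is at the origin; C and L share the same y with |CL| = 55.8 and L on the −x side, so L = (-55.8, 0.00). CZ is vertical with |CZ| = 24.1 and Z on the +y side, so Z = (0.00, 24.1). The virtual corner opposite C is at (-55.8, 24.1). The tangent condition forces WT to be normal to LT and the tangent condition forces WH to be normal to HZ, with radius 8.4, so the center W sits 8.4 in from both sides at W = (-47.4, 15.7). That places the tangent points at T = (-55.8, 15.7) on LT and H = (-47.4, 24.1) on HZ. Then |CH| = |H − C| = 53.2.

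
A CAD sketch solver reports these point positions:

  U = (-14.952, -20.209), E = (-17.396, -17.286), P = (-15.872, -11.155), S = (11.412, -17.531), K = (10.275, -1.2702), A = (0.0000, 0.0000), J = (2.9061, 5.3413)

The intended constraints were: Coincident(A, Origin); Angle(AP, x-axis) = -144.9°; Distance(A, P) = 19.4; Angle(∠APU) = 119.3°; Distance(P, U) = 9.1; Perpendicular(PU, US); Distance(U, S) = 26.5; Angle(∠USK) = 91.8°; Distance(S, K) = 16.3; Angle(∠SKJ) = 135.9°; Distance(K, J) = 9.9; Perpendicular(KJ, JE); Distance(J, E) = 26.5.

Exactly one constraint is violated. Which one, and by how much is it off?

Distance(J, E) = 26.5 — off by 3.90.

A = (0.00, 0.00) ✓; AP at -144.9° ✓; |AP| = 19.40 ✓; ∠APU = 119.3° ✓; |PU| = 9.101 ✓; ∠(PU, US) = 90.00° ✓; |US| = 26.50 ✓; ∠USK = 91.80° ✓; |SK| = 16.30 ✓; ∠SKJ = 135.9° ✓; |KJ| = 9.900 ✓; ∠(KJ, JE) = 90.00° ✓; |JE| = 30.40 ✗.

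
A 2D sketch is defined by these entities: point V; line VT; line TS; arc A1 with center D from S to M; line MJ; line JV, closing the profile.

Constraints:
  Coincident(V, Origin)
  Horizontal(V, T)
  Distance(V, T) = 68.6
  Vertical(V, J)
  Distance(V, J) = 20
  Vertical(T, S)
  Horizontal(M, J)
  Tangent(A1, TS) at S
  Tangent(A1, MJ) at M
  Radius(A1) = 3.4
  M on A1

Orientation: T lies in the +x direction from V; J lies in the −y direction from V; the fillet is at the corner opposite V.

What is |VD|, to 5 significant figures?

67.280

V and J share the same x with |VJ| = 20.0 and J on the −y side, so J = (0.0000, -20.000). The virtual corner opposite V is at (68.600, -20.000). A1 meets TS tangentially, so DS is at right angles to TS and the tangent condition forces DM to be normal to MJ, with radius 3.4, so the center D sits 3.4 in from both sides at D = (65.200, -16.600). Then |VD| = |D − V| = 67.280.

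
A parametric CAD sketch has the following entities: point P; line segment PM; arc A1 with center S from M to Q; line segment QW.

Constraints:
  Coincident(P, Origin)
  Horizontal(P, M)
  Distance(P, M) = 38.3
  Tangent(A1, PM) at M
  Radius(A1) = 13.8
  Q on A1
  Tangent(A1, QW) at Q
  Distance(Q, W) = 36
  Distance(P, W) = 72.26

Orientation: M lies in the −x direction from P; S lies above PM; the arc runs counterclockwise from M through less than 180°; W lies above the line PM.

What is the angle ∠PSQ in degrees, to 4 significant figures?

62.42°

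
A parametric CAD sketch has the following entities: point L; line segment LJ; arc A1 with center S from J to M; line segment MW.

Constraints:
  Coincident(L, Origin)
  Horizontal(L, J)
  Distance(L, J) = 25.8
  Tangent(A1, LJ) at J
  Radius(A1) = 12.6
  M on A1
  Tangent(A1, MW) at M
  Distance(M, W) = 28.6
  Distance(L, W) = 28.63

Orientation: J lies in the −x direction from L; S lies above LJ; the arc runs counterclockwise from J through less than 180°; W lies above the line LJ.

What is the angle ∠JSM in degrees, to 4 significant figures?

54.59°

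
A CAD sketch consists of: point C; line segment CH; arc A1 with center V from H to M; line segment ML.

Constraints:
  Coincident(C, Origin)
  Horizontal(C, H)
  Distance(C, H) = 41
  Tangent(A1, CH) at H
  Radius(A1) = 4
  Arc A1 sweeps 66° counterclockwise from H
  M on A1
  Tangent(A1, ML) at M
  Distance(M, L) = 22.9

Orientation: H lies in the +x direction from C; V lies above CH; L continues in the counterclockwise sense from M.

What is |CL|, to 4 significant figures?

58.78

On A1, H sits at bearing -90° from V; a 66° counterclockwise sweep puts M at bearing -24°, so M = V + 4.0·(cos -24°, sin -24°) = (44.65, 2.373). Tangency of A1 to ML means the radius VM is perpendicular to ML, so ML runs along (−sin -24°, cos -24°); with |ML| = 22.9, L = (53.97, 23.29). Then |CL| = |L − C| = 58.78.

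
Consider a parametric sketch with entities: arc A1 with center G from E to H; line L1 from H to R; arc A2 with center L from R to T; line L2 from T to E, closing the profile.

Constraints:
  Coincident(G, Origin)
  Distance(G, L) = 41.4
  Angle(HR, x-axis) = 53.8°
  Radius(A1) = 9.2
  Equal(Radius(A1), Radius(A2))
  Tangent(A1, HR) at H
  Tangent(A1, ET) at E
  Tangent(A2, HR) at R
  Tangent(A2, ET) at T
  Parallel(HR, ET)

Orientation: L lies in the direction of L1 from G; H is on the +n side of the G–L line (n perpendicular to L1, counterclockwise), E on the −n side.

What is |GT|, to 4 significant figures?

42.41

Tangency of A1 to both parallel lines with radius 9.2 puts H and E at G ± 9.2·n: H = (-7.424, 5.434), E = (7.424, -5.434). Equal radii place R and T the same way about L: R = L + 9.2·n = (17.03, 38.84), T = L − 9.2·n = (31.88, 27.97). Then |GT| = |T − G| = 42.41.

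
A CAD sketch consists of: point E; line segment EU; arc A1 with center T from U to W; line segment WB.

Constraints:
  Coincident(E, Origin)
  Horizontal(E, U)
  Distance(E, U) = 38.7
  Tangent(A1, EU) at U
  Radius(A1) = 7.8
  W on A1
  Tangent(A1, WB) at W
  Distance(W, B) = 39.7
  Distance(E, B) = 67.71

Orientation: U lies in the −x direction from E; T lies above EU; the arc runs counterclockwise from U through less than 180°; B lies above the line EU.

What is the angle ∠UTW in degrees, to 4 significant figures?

115.5°

Checks: |TW| = 7.800 ✓; ∠(TW, WB) = 90.00° ✓; |WB| = 39.70 ✓; |EB| = 67.71 ✓.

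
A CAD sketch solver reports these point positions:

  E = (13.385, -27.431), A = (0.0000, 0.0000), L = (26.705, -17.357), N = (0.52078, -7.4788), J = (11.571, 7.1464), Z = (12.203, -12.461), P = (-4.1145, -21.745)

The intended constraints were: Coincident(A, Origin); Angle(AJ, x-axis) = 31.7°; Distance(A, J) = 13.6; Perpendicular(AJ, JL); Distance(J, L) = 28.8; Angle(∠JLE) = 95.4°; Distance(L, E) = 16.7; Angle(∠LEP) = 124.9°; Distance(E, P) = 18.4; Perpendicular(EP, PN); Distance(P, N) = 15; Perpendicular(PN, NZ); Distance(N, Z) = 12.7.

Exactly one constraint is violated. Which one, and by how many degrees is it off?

Perpendicular(PN, NZ) — off by 5.10°.

A = (0.00, 0.00) ✓; AJ at 31.70° ✓; |AJ| = 13.60 ✓; ∠(AJ, JL) = 90.00° ✓; |JL| = 28.80 ✓; ∠JLE = 95.40° ✓; |LE| = 16.70 ✓; ∠LEP = 124.9° ✓; |EP| = 18.40 ✓; ∠(EP, PN) = 90.00° ✓; |PN| = 15.00 ✓; ∠(PN, NZ) = 95.10° ✗; |NZ| = 12.70 ✓.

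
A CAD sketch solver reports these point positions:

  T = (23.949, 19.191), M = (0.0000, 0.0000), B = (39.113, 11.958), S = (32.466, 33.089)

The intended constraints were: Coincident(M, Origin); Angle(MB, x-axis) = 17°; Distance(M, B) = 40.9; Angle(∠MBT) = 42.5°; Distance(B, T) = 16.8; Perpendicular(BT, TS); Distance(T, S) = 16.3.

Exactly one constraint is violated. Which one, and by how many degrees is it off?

Perpendicular(BT, TS) — off by 6.00°.

M = (0.00, 0.00) ✓; MB at 17.00° ✓; |MB| = 40.90 ✓; ∠MBT = 42.50° ✓; |BT| = 16.80 ✓; ∠(BT, TS) = 96.00° ✗; |TS| = 16.30 ✓.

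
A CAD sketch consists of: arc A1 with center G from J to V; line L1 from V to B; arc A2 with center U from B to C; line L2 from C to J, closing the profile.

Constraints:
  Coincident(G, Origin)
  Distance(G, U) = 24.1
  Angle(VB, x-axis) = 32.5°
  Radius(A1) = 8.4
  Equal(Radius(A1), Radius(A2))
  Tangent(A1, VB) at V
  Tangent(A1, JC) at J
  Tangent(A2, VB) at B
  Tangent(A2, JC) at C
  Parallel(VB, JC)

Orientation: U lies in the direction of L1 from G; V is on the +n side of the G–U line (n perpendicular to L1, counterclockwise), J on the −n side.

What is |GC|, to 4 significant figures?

25.52

The slot axis is L1's direction at 32.5°, so u = (cos 32.5°, sin 32.5°) = (0.8434, 0.5373) and n = (−sin 32.5°, cos 32.5°) = (-0.5373, 0.8434). G is at the origin and U lies 24.1 along u from G, so U = 24.1·u = (20.33, 12.95). Tangency of A1 to both parallel lines with radius 8.4 puts V and J at G ± 8.4·n: V = (-4.513, 7.084), J = (4.513, -7.084). Equal radii place B and C the same way about U: B = U + 8.4·n = (15.81, 20.03), C = U − 8.4·n = (24.84, 5.864). Then |GC| = |C − G| = 25.52.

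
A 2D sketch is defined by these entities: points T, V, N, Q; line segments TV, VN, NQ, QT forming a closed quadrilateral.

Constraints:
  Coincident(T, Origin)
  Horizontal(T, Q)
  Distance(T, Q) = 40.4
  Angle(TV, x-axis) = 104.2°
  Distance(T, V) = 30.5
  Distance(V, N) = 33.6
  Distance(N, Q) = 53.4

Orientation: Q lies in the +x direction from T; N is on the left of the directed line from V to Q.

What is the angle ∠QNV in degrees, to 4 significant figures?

76.90°

T is at the origin; T and Q share the same y with |TQ| = 40.4 and Q in +x, so Q = (40.4, 0). TV runs at 104.2° with |TV| = 30.5, so V = (-7.482, 29.57). N is determined by |VN| = 33.6 and |NQ| = 53.4 together: it lies at the intersection of circle(V, 33.6) and circle(Q, 53.4). With |VQ| = 56.28, the foot of the radical line on VQ is 12.83 from V and the perpendicular offset is √(33.6² − 12.83²) = 31.05. Taking the left-of-VQ solution: N = (19.75, 49.25).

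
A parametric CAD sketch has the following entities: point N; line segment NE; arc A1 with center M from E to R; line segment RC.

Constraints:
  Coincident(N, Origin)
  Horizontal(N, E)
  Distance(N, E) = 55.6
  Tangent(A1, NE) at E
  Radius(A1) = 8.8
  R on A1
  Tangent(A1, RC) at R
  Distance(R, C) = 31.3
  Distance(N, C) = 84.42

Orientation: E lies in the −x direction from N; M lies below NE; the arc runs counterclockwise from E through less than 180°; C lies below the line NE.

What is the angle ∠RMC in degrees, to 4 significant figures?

74.30°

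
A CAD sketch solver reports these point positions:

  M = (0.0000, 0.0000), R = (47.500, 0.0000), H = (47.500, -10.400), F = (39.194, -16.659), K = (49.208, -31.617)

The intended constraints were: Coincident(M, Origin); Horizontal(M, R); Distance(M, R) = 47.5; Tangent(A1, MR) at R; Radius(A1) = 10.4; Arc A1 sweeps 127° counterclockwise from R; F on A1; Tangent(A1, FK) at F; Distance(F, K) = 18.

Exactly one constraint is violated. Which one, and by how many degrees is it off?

Tangent(A1, FK) at F — off by 3.20°.

M = (0.00, 0.00) ✓; M.y = 0.00, R.y = 0.00 ✓; |MR| = 47.50 ✓; ∠(HR, RM) = 90.00° ✓; |HR| = 10.40 ✓; bearing(H→F) − bearing(H→R) = 127.0° ✓; |HF| = 10.40 ✓; ∠(HF, FK) = 93.20° ✗; |FK| = 18.00 ✓.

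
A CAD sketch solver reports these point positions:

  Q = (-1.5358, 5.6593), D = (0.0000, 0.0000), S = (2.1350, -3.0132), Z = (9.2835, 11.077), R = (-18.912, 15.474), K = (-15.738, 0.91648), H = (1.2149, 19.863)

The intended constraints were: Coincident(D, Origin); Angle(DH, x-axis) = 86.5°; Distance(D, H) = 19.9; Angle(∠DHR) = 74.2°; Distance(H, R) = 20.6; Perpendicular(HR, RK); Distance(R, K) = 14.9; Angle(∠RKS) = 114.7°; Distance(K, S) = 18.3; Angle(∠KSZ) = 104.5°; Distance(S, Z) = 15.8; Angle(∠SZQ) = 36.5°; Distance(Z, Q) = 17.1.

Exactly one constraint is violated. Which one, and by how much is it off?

Distance(Z, Q) = 17.1 — off by 5.00.

D = (0.00, 0.00) ✓; DH at 86.50° ✓; |DH| = 19.90 ✓; ∠DHR = 74.20° ✓; |HR| = 20.60 ✓; ∠(HR, RK) = 90.00° ✓; |RK| = 14.90 ✓; ∠RKS = 114.7° ✓; |KS| = 18.30 ✓; ∠KSZ = 104.5° ✓; |SZ| = 15.80 ✓; ∠SZQ = 36.50° ✓; |ZQ| = 12.10 ✗.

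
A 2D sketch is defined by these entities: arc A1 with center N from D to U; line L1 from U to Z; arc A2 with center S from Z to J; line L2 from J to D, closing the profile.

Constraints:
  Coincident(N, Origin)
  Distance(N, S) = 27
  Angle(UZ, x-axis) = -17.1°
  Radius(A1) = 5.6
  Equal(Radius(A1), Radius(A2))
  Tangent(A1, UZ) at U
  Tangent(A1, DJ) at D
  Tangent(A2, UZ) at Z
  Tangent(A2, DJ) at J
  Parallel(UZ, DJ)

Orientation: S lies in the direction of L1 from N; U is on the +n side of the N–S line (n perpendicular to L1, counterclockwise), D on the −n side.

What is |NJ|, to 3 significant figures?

27.6

Tangency of A1 to both parallel lines with radius 5.6 puts U and D at N ± 5.6·n: U = (1.65, 5.35), D = (-1.65, -5.35). Equal radii place Z and J the same way about S: Z = S + 5.6·n = (27.5, -2.59), J = S − 5.6·n = (24.2, -13.3). Then |NJ| = |J − N| = 27.6.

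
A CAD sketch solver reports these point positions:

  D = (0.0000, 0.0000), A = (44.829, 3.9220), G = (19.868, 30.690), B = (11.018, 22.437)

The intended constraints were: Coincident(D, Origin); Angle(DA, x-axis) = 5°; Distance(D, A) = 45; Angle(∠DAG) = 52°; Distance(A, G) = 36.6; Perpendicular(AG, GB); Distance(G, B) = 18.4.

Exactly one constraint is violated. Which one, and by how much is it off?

Distance(G, B) = 18.4 — off by 6.30.

D = (0.00, 0.00) ✓; DA at 5.000° ✓; |DA| = 45.00 ✓; ∠DAG = 52.00° ✓; |AG| = 36.60 ✓; ∠(AG, GB) = 90.00° ✓; |GB| = 12.10 ✗.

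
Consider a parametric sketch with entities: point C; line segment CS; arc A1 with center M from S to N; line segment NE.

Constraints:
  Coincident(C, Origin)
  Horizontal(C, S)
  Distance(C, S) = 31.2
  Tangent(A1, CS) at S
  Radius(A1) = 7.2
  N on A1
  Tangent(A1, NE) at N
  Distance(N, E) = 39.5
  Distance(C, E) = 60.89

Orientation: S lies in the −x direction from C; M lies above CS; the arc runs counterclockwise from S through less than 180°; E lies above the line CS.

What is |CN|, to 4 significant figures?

26.44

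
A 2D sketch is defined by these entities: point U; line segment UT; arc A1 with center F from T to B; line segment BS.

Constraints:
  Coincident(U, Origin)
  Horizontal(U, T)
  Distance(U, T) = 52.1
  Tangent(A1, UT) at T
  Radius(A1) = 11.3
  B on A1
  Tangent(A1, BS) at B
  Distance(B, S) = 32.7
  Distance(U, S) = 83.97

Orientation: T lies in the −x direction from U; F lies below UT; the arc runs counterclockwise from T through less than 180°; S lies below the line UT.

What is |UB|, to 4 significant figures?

62.84

Checks: |FB| = 11.30 ✓; ∠(FB, BS) = 90.00° ✓; |BS| = 32.70 ✓; |US| = 83.97 ✓.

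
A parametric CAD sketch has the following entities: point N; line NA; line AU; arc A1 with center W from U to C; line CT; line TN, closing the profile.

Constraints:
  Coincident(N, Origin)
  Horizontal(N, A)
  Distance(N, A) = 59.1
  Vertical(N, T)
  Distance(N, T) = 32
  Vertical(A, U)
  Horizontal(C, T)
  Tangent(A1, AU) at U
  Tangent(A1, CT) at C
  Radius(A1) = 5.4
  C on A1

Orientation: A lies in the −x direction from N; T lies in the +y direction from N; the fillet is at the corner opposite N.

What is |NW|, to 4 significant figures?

59.93

N is at the origin; N and A share the same y with |NA| = 59.1 and A on the −x side, so A = (-59.10, 0.000). NT is vertical with |NT| = 32.0 and T on the +y side, so T = (0.000, 32.00). The virtual corner opposite N is at (-59.10, 32.00). Since A1 is tangent to AU there, WU ⟂ AU and the tangent condition forces WC to be normal to CT, with radius 5.4, so the center W sits 5.4 in from both sides at W = (-53.70, 26.60). Then |NW| = |W − N| = 59.93.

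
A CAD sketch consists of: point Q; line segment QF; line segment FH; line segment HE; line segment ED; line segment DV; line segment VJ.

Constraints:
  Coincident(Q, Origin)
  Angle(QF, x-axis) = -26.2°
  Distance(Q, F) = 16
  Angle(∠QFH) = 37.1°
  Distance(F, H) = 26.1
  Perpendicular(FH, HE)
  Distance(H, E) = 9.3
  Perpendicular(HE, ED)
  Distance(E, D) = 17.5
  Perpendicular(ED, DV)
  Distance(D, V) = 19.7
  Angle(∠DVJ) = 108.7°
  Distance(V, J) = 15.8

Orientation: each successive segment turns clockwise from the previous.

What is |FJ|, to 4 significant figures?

28.19

Q is at the origin; QF runs at -26.2° with length 16.0, so F = (14.36, -7.064). ∠QFH = 37.1° gives FH at -169.1° from the x-axis; with |FH| = 26.1, H = (-11.27, -12.00). FH is perpendicular to HE, so HE runs at 100.9°; with |HE| = 9.3, E = (-13.03, -2.867). HE is perpendicular to ED, so ED runs at 10.90°; with |ED| = 17.5, D = (4.153, 0.4419). ED ⟂ DV, so DV runs at -79.10°; with |DV| = 19.7, V = (7.878, -18.90). ∠DVJ = 108.7° gives VJ at -150.4° from the x-axis; with |VJ| = 15.8, J = (-5.860, -26.71). Then |FJ| = |J − F| = 28.19.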